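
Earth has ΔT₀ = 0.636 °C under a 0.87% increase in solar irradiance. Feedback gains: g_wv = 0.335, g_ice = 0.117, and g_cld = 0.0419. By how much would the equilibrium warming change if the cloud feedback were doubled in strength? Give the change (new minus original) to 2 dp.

Original: g = 0.4939, ΔT = 0.636/(1−0.4939) = 1.2567 °C.
With doubled cloud: g' = 0.5358, ΔT' = 0.636/(1−0.5358) = 1.3701 °C.
Change = 1.3701 − 1.2567 = 0.11 °C.

0.11 °C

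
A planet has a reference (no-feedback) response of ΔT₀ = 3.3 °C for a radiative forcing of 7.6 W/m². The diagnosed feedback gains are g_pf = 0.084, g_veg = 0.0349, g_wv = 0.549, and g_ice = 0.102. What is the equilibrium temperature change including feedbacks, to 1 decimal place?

14.3 °C

Total gain g = 0.084 + 0.0349 + 0.549 + 0.102 = 0.7699.
Amplification A = 1/(1 − 0.7699) = 4.346.
ΔT = 3.3 × 4.346 = 14.3 °C.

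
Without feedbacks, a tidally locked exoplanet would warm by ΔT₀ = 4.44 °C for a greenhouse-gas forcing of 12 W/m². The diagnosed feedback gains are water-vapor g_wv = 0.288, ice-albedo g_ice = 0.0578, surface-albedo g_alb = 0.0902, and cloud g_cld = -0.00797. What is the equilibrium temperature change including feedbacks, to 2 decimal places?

7.76 °C

Total gain g = 0.288 + 0.0578 + 0.0902 − 0.00797 = 0.42803.
Amplification A = 1/(1 − 0.42803) = 1.748.
ΔT = 4.44 × 1.748 = 7.76 °C.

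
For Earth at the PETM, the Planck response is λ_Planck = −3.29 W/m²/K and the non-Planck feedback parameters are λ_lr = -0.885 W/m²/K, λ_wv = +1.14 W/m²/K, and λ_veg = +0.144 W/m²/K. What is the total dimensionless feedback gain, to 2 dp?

Convert to gains: g_lr = -0.885/3.29 = -0.269; g_wv = 1.14/3.29 = 0.3465; g_veg = 0.144/3.29 = 0.04377.
Total gain g = 0.12127.

0.12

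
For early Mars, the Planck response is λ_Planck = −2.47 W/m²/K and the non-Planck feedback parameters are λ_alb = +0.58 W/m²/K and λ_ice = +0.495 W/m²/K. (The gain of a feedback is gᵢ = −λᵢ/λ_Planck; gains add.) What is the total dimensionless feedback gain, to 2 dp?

0.44

Convert to gains: g_alb = 0.58/2.47 = 0.2348; g_ice = 0.495/2.47 = 0.2004.
Total gain g = 0.4352.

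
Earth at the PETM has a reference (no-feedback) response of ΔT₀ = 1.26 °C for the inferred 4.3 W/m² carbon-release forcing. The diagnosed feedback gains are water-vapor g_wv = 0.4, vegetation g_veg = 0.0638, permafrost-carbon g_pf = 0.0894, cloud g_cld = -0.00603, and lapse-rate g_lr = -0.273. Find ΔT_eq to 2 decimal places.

1.74 °C

Total gain g = 0.4 + 0.0638 + 0.0894 − 0.00603 − 0.273 = 0.27417.
Amplification A = 1/(1 − 0.27417) = 1.378.
ΔT = 1.26 × 1.378 = 1.74 °C.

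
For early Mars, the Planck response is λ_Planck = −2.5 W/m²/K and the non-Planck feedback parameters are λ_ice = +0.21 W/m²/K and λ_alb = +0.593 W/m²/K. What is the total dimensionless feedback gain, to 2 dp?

Convert to gains: g_ice = 0.21/2.5 = 0.084; g_alb = 0.593/2.5 = 0.2372.
Total gain g = 0.3212.

0.32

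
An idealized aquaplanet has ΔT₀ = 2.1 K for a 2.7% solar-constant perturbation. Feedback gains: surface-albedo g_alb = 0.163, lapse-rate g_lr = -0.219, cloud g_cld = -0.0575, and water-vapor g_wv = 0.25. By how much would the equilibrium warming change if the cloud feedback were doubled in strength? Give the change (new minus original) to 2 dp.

Original: g = 0.1365, ΔT = 2.1/(1−0.1365) = 2.4320 K.
With doubled cloud: g' = 0.079, ΔT' = 2.1/(1−0.079) = 2.2801 K.
Change = 2.2801 − 2.4320 = -0.15 K.

-0.15 K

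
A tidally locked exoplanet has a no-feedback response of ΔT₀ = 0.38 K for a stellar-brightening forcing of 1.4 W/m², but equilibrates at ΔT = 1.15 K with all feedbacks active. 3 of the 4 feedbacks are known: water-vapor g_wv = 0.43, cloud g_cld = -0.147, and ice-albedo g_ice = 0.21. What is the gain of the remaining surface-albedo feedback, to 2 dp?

0.18

Amplification A = ΔT/ΔT₀ = 1.15/0.38 = 3.026.
Total gain g = 1 − 1/A = 1 − 1/3.026 = 0.6695.
Known gains sum to 0.43 − 0.147 + 0.21 = 0.493.
g_alb = 0.6695 − 0.493 = 0.18.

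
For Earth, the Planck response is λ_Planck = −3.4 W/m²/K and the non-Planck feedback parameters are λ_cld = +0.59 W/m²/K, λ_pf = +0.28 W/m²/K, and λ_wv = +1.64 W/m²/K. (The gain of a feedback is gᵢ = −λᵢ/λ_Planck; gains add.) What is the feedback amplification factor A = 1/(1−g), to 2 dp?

3.82

Convert to gains: g_cld = 0.59/3.4 = 0.1735; g_pf = 0.28/3.4 = 0.08235; g_wv = 1.64/3.4 = 0.4824.
Total gain g = 0.73825.
A = 1/(1 − 0.73825) = 3.82.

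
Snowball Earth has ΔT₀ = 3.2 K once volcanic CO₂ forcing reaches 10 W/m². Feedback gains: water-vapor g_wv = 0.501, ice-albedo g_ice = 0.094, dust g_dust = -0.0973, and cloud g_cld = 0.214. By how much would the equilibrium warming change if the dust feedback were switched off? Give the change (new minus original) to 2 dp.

Original: g = 0.7117, ΔT = 3.2/(1−0.7117) = 11.0995 K.
Without dust: g' = 0.809, ΔT' = 3.2/(1−0.809) = 16.7539 K.
Change = 16.7539 − 11.0995 = 5.65 K.

5.65 K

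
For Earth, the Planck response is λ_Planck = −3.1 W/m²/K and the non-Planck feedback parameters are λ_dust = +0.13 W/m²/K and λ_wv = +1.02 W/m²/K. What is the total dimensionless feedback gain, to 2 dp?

0.37

Convert to gains: g_dust = 0.13/3.1 = 0.04194; g_wv = 1.02/3.1 = 0.329.
Total gain g = 0.37094.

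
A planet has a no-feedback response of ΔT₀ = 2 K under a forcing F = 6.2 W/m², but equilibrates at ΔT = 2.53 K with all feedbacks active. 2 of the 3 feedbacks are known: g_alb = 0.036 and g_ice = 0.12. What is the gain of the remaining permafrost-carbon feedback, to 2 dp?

Amplification A = ΔT/ΔT₀ = 2.53/2 = 1.265.
Total gain g = 1 − 1/A = 1 − 1/1.265 = 0.2095.
Known gains sum to 0.036 + 0.12 = 0.156.
g_pf = 0.2095 − 0.156 = 0.05.

0.05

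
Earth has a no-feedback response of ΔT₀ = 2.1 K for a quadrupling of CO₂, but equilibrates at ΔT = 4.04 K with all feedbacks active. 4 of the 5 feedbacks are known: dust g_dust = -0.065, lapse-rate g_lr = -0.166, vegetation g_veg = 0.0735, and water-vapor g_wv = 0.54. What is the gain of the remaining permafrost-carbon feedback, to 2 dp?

Amplification A = ΔT/ΔT₀ = 4.04/2.1 = 1.924.
Total gain g = 1 − 1/A = 1 − 1/1.924 = 0.4802.
Known gains sum to -0.065 − 0.166 + 0.0735 + 0.54 = 0.3825.
g_pf = 0.4802 − 0.3825 = 0.10.

0.10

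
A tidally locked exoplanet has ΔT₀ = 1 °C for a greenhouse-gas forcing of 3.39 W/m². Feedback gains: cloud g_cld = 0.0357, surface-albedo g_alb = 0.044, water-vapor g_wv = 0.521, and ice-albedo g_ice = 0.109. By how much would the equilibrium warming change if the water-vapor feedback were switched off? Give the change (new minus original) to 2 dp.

Original: g = 0.7097, ΔT = 1/(1−0.7097) = 3.4447 °C.
Without water-vapor: g' = 0.1887, ΔT' = 1/(1−0.1887) = 1.2326 °C.
Change = 1.2326 − 3.4447 = -2.21 °C.

-2.21 °C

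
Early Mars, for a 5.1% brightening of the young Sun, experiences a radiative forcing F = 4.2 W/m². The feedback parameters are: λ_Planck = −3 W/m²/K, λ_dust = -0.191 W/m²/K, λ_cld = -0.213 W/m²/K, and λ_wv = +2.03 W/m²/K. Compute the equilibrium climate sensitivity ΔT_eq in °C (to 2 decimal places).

3.06 °C

Net feedback parameter λ = (−3) + (-0.191) + (-0.213) + (+2.03) = -1.374 W/m²/K.
ΔT = −F/λ = −4.2/(-1.374) = 3.06 °C.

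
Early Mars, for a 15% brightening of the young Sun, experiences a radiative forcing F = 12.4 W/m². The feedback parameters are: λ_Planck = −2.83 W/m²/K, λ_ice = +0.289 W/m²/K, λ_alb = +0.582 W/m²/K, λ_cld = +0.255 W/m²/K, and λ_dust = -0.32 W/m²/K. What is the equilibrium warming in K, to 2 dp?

Net feedback parameter λ = (−2.83) + (+0.289) + (+0.582) + (+0.255) + (-0.32) = -2.024 W/m²/K.
ΔT = −F/λ = −12.4/(-2.024) = 6.13 K.

6.13 K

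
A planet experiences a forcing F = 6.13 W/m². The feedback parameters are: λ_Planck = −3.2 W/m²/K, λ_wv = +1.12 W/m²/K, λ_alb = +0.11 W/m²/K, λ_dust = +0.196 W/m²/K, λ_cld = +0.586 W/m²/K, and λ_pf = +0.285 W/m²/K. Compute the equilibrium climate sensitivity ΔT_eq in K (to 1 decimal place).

Net feedback parameter λ = (−3.2) + (+1.12) + (+0.11) + (+0.196) + (+0.586) + (+0.285) = -0.903 W/m²/K.
ΔT = −F/λ = −6.13/(-0.903) = 6.8 K.

6.8 K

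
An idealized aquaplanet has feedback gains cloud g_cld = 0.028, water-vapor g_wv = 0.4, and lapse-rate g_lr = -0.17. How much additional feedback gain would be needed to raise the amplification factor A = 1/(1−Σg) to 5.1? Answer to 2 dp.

Current total gain = 0.258.
Target gain for A = 5.1: g* = 1 − 1/5.1 = 0.8039.
Additional gain needed = 0.8039 − 0.258 = 0.55.

0.55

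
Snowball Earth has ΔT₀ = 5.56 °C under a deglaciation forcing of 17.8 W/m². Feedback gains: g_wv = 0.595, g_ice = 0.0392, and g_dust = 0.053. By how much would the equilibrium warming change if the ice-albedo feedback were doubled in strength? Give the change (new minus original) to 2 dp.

2.55 °C

Original: g = 0.6872, ΔT = 5.56/(1−0.6872) = 17.7749 °C.
With doubled ice-albedo: g' = 0.7264, ΔT' = 5.56/(1−0.7264) = 20.3216 °C.
Change = 20.3216 − 17.7749 = 2.55 °C.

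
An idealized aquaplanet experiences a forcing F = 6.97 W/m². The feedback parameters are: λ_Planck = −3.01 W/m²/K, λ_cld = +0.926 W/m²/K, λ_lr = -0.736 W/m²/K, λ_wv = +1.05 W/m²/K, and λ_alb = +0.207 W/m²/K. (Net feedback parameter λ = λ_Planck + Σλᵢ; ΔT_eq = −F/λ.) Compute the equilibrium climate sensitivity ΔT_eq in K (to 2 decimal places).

Net feedback parameter λ = (−3.01) + (+0.926) + (-0.736) + (+1.05) + (+0.207) = -1.563 W/m²/K.
ΔT = −F/λ = −6.97/(-1.563) = 4.46 K.

4.46 K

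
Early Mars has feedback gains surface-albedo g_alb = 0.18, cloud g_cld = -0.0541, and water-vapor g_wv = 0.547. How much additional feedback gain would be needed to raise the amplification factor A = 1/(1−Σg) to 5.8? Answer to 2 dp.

0.15

Current total gain = 0.6729.
Target gain for A = 5.8: g* = 1 − 1/5.8 = 0.8276.
Additional gain needed = 0.8276 − 0.6729 = 0.15.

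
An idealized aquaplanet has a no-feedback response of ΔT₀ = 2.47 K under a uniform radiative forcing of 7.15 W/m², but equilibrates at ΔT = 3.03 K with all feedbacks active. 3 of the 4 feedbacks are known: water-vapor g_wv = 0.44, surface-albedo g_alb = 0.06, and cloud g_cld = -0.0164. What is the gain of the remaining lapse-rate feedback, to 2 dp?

Amplification A = ΔT/ΔT₀ = 3.03/2.47 = 1.227.
Total gain g = 1 − 1/A = 1 − 1/1.227 = 0.185.
Known gains sum to 0.44 + 0.06 − 0.0164 = 0.4836.
g_lr = 0.185 − 0.4836 = -0.30.

-0.30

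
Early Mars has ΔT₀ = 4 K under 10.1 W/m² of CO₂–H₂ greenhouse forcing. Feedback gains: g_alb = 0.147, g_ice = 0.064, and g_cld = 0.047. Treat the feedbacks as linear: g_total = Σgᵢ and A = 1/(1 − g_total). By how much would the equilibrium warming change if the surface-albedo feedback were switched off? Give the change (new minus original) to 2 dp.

Original: g = 0.258, ΔT = 4/(1−0.258) = 5.3908 K.
Without surface-albedo: g' = 0.111, ΔT' = 4/(1−0.111) = 4.4994 K.
Change = 4.4994 − 5.3908 = -0.89 K.

-0.89 K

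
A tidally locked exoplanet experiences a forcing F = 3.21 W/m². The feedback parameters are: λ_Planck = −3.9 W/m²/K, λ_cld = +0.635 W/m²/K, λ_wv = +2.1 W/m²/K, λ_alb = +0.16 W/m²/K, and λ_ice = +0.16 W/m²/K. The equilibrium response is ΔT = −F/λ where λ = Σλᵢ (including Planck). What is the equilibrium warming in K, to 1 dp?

Net feedback parameter λ = (−3.9) + (+0.635) + (+2.1) + (+0.16) + (+0.16) = -0.845 W/m²/K.
ΔT = −F/λ = −3.21/(-0.845) = 3.8 K.

3.8 K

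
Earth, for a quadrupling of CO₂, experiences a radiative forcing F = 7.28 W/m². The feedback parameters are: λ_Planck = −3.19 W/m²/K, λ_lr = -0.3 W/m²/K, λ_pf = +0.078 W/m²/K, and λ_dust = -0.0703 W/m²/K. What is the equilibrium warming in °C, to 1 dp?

2.1 °C

Net feedback parameter λ = (−3.19) + (-0.3) + (+0.078) + (-0.0703) = -3.4823 W/m²/K.
ΔT = −F/λ = −7.28/(-3.4823) = 2.1 °C.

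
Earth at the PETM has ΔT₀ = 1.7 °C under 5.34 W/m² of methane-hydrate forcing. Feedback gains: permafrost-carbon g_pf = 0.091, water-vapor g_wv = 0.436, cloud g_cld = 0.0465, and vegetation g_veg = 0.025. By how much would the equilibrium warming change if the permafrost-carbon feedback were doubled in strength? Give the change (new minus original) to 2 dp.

Original: g = 0.5985, ΔT = 1.7/(1−0.5985) = 4.2341 °C.
With doubled permafrost-carbon: g' = 0.6895, ΔT' = 1.7/(1−0.6895) = 5.4750 °C.
Change = 5.4750 − 4.2341 = 1.24 °C.

1.24 °C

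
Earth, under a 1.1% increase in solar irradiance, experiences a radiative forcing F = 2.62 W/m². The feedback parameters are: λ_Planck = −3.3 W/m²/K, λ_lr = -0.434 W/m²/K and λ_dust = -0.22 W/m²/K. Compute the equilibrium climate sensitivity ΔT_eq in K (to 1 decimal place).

0.7 K

Net feedback parameter λ = (−3.3) + (-0.434) + (-0.22) = -3.954 W/m²/K.
ΔT = −F/λ = −2.62/(-3.954) = 0.7 K.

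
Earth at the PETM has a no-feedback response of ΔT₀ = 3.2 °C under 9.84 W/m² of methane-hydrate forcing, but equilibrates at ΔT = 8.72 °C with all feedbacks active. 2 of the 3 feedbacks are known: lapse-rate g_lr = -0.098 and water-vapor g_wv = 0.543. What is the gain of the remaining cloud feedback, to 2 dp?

0.19

Amplification A = ΔT/ΔT₀ = 8.72/3.2 = 2.725.
Total gain g = 1 − 1/A = 1 − 1/2.725 = 0.633.
Known gains sum to -0.098 + 0.543 = 0.445.
g_cld = 0.633 − 0.445 = 0.19.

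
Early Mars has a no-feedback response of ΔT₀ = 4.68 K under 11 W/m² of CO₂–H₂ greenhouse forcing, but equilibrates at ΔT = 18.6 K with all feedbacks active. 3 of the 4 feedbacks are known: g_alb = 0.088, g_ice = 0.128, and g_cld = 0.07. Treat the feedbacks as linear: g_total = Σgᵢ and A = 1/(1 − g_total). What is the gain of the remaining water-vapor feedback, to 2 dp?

0.46

Amplification A = ΔT/ΔT₀ = 18.6/4.68 = 3.974.
Total gain g = 1 − 1/A = 1 − 1/3.974 = 0.7484.
Known gains sum to 0.088 + 0.128 + 0.07 = 0.286.
g_wv = 0.7484 − 0.286 = 0.46.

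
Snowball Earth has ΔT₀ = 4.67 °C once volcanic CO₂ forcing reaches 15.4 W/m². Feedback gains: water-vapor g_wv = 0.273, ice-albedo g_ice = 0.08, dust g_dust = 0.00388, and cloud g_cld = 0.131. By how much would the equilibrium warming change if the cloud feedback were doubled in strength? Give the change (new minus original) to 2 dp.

3.13 °C

Original: g = 0.48788, ΔT = 4.67/(1−0.48788) = 9.1190 °C.
With doubled cloud: g' = 0.61888, ΔT' = 4.67/(1−0.61888) = 12.2534 °C.
Change = 12.2534 − 9.1190 = 3.13 °C.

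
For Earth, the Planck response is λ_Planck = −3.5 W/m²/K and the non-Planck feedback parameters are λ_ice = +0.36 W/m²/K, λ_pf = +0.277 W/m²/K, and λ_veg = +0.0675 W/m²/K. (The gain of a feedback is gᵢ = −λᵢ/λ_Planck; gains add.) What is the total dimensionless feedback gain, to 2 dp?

0.20

Convert to gains: g_ice = 0.36/3.5 = 0.1029; g_pf = 0.277/3.5 = 0.07914; g_veg = 0.0675/3.5 = 0.01929.
Total gain g = 0.20133.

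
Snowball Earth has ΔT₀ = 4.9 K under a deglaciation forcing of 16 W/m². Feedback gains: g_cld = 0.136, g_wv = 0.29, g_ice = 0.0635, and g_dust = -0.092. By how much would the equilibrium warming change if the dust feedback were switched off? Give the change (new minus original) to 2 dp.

Original: g = 0.3975, ΔT = 4.9/(1−0.3975) = 8.1328 K.
Without dust: g' = 0.4895, ΔT' = 4.9/(1−0.4895) = 9.5984 K.
Change = 9.5984 − 8.1328 = 1.47 K.

1.47 K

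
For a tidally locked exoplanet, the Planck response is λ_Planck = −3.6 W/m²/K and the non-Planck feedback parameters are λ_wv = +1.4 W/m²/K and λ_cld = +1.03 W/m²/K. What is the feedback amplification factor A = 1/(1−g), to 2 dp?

3.08

Convert to gains: g_wv = 1.4/3.6 = 0.3889; g_cld = 1.03/3.6 = 0.2861.
Total gain g = 0.675.
A = 1/(1 − 0.675) = 3.08.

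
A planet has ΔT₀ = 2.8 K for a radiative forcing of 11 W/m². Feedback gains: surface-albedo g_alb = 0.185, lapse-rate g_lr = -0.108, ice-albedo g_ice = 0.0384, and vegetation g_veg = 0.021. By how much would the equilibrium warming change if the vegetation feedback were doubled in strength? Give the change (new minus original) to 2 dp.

0.08 K

Original: g = 0.1364, ΔT = 2.8/(1−0.1364) = 3.2422 K.
With doubled vegetation: g' = 0.1574, ΔT' = 2.8/(1−0.1574) = 3.3230 K.
Change = 3.3230 − 3.2422 = 0.08 K.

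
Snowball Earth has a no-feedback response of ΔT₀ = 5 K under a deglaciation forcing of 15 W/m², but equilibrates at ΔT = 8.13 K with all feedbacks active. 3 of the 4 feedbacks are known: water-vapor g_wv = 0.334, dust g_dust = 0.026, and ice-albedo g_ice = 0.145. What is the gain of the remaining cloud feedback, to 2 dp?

-0.12

Amplification A = ΔT/ΔT₀ = 8.13/5 = 1.626.
Total gain g = 1 − 1/A = 1 − 1/1.626 = 0.385.
Known gains sum to 0.334 + 0.026 + 0.145 = 0.505.
g_cld = 0.385 − 0.505 = -0.12.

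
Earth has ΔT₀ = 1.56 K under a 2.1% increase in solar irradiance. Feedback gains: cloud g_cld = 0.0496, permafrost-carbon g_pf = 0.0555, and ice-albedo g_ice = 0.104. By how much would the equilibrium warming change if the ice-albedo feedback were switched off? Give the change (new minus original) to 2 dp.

-0.23 K

Original: g = 0.2091, ΔT = 1.56/(1−0.2091) = 1.9724 K.
Without ice-albedo: g' = 0.1051, ΔT' = 1.56/(1−0.1051) = 1.7432 K.
Change = 1.7432 − 1.9724 = -0.23 K.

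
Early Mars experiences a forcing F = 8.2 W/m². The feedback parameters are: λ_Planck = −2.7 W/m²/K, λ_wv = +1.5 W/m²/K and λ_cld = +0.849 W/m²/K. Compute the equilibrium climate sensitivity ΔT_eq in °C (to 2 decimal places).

23.36 °C

Net feedback parameter λ = (−2.7) + (+1.5) + (+0.849) = -0.351 W/m²/K.
ΔT = −F/λ = −8.2/(-0.351) = 23.36 °C.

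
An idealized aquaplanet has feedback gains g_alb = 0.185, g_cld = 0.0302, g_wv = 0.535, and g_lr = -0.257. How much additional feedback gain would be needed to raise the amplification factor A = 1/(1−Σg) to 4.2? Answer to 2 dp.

0.27

Current total gain = 0.4932.
Target gain for A = 4.2: g* = 1 − 1/4.2 = 0.7619.
Additional gain needed = 0.7619 − 0.4932 = 0.27.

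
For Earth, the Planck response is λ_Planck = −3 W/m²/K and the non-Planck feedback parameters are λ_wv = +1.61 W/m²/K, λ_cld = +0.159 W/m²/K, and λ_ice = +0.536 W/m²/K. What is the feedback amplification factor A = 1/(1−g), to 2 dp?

Convert to gains: g_wv = 1.61/3 = 0.5367; g_cld = 0.159/3 = 0.053; g_ice = 0.536/3 = 0.1787.
Total gain g = 0.7684.
A = 1/(1 − 0.7684) = 4.32.

4.32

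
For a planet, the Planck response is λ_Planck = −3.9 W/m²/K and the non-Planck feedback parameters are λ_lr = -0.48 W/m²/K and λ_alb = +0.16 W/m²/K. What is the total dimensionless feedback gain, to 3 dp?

-0.082

Convert to gains: g_lr = -0.48/3.9 = -0.1231; g_alb = 0.16/3.9 = 0.04103.
Total gain g = -0.08207.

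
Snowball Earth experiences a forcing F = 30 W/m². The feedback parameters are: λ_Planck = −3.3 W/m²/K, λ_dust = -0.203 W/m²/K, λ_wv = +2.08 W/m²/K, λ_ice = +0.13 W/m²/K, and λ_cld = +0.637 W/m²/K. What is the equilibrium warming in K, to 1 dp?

Net feedback parameter λ = (−3.3) + (-0.203) + (+2.08) + (+0.13) + (+0.637) = -0.656 W/m²/K.
ΔT = −F/λ = −30/(-0.656) = 45.7 K.

45.7 K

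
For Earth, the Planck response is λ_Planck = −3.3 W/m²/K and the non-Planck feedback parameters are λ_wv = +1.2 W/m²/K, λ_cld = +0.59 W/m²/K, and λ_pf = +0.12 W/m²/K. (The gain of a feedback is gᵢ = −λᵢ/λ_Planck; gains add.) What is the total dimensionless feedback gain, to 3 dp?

0.579

Convert to gains: g_wv = 1.2/3.3 = 0.3636; g_cld = 0.59/3.3 = 0.1788; g_pf = 0.12/3.3 = 0.03636.
Total gain g = 0.57876.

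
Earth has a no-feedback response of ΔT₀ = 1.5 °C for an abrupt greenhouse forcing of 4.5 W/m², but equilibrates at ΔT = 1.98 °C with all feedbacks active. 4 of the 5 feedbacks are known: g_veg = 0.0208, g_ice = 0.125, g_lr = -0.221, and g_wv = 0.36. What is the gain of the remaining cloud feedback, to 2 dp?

Amplification A = ΔT/ΔT₀ = 1.98/1.5 = 1.32.
Total gain g = 1 − 1/A = 1 − 1/1.32 = 0.2424.
Known gains sum to 0.0208 + 0.125 − 0.221 + 0.36 = 0.2848.
g_cld = 0.2424 − 0.2848 = -0.04.

-0.04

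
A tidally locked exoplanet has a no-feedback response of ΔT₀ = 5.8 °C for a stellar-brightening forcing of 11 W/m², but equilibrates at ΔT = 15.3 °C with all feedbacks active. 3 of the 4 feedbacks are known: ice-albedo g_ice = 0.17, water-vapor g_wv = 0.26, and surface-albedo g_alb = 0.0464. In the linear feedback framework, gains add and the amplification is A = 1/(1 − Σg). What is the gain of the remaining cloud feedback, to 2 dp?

Amplification A = ΔT/ΔT₀ = 15.3/5.8 = 2.638.
Total gain g = 1 − 1/A = 1 − 1/2.638 = 0.6209.
Known gains sum to 0.17 + 0.26 + 0.0464 = 0.4764.
g_cld = 0.6209 − 0.4764 = 0.14.

0.14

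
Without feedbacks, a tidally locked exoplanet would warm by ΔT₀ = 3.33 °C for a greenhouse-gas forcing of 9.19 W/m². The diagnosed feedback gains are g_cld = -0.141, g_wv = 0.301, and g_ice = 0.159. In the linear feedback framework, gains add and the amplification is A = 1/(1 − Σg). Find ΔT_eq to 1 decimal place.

4.9 °C

Total gain g = -0.141 + 0.301 + 0.159 = 0.319.
Amplification A = 1/(1 − 0.319) = 1.468.
ΔT = 3.33 × 1.468 = 4.9 °C.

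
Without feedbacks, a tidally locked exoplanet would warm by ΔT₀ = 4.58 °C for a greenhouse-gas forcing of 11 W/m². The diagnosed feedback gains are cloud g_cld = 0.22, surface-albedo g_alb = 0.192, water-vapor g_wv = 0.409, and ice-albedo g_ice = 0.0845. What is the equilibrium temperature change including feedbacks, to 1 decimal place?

48.5 °C

Total gain g = 0.22 + 0.192 + 0.409 + 0.0845 = 0.9055.
Amplification A = 1/(1 − 0.9055) = 10.58.
ΔT = 4.58 × 10.58 = 48.5 °C.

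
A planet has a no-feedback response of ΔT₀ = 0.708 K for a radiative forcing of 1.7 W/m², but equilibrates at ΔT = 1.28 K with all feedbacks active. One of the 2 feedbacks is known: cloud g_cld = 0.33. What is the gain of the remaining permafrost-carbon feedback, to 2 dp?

0.12

Amplification A = ΔT/ΔT₀ = 1.28/0.708 = 1.808.
Total gain g = 1 − 1/A = 1 − 1/1.808 = 0.4469.
The known gain is 0.33.
g_pf = 0.4469 − 0.33 = 0.12.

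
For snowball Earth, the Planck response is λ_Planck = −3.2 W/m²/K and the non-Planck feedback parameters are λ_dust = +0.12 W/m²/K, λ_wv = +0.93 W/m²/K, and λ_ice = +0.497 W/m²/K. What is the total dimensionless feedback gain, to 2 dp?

Convert to gains: g_dust = 0.12/3.2 = 0.0375; g_wv = 0.93/3.2 = 0.2906; g_ice = 0.497/3.2 = 0.1553.
Total gain g = 0.4834.

0.48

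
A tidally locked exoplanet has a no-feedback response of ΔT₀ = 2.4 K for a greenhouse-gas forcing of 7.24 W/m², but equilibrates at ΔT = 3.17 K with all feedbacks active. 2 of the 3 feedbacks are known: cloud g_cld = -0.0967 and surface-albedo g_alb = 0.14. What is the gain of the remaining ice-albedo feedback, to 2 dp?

0.20

Amplification A = ΔT/ΔT₀ = 3.17/2.4 = 1.321.
Total gain g = 1 − 1/A = 1 − 1/1.321 = 0.243.
Known gains sum to -0.0967 + 0.14 = 0.0433.
g_ice = 0.243 − 0.0433 = 0.20.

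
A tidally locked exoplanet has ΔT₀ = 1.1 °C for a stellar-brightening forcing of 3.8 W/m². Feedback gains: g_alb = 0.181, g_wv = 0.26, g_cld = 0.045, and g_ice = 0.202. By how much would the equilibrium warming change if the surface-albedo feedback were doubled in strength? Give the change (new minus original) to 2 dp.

4.87 °C

Original: g = 0.688, ΔT = 1.1/(1−0.688) = 3.5256 °C.
With doubled surface-albedo: g' = 0.869, ΔT' = 1.1/(1−0.869) = 8.3969 °C.
Change = 8.3969 − 3.5256 = 4.87 °C.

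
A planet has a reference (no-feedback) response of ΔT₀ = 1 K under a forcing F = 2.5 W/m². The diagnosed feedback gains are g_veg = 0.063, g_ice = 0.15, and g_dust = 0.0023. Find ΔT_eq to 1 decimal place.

Total gain g = 0.063 + 0.15 + 0.0023 = 0.2153.
Amplification A = 1/(1 − 0.2153) = 1.274.
ΔT = 1 × 1.274 = 1.3 K.

1.3 K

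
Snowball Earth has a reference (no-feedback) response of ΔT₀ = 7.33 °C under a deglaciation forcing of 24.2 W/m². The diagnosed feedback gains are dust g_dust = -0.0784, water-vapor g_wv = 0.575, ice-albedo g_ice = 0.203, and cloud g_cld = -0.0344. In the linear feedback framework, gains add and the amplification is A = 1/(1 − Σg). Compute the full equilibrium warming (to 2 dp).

21.89 °C

Total gain g = -0.0784 + 0.575 + 0.203 − 0.0344 = 0.6652.
Amplification A = 1/(1 − 0.6652) = 2.987.
ΔT = 7.33 × 2.987 = 21.89 °C.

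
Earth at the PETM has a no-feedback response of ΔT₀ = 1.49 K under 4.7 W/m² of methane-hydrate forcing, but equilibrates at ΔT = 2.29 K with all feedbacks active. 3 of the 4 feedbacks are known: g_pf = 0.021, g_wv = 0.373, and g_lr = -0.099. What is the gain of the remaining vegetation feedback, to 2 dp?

0.05

Amplification A = ΔT/ΔT₀ = 2.29/1.49 = 1.537.
Total gain g = 1 − 1/A = 1 − 1/1.537 = 0.3494.
Known gains sum to 0.021 + 0.373 − 0.099 = 0.295.
g_veg = 0.3494 − 0.295 = 0.05.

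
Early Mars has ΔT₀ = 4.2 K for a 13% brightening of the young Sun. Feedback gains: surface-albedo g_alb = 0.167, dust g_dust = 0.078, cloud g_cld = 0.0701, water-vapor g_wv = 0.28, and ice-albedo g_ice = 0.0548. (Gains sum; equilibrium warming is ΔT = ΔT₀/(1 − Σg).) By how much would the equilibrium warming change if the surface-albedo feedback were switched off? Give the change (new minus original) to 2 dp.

Original: g = 0.6499, ΔT = 4.2/(1−0.6499) = 11.9966 K.
Without surface-albedo: g' = 0.4829, ΔT' = 4.2/(1−0.4829) = 8.1222 K.
Change = 8.1222 − 11.9966 = -3.87 K.

-3.87 K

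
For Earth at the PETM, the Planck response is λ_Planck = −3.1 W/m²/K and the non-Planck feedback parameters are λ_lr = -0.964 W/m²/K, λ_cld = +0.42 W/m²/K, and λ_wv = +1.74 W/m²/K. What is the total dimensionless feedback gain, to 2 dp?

Convert to gains: g_lr = -0.964/3.1 = -0.311; g_cld = 0.42/3.1 = 0.1355; g_wv = 1.74/3.1 = 0.5613.
Total gain g = 0.3858.

0.39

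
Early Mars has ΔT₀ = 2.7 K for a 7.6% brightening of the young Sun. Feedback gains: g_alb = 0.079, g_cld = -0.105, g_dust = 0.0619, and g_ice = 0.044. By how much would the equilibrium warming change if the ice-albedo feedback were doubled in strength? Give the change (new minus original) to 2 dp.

0.15 K

Original: g = 0.0799, ΔT = 2.7/(1−0.0799) = 2.9345 K.
With doubled ice-albedo: g' = 0.1239, ΔT' = 2.7/(1−0.1239) = 3.0818 K.
Change = 3.0818 − 2.9345 = 0.15 K.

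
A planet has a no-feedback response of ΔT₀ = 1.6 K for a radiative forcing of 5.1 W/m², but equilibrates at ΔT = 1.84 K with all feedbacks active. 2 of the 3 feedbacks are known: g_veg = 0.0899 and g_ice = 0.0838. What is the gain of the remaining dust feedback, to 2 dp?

-0.04

Amplification A = ΔT/ΔT₀ = 1.84/1.6 = 1.15.
Total gain g = 1 − 1/A = 1 − 1/1.15 = 0.1304.
Known gains sum to 0.0899 + 0.0838 = 0.1737.
g_dust = 0.1304 − 0.1737 = -0.04.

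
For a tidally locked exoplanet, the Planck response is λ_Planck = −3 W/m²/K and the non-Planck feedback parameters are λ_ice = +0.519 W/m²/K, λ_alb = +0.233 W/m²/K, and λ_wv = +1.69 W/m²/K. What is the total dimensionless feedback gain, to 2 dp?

Convert to gains: g_ice = 0.519/3 = 0.173; g_alb = 0.233/3 = 0.07767; g_wv = 1.69/3 = 0.5633.
Total gain g = 0.81397.

0.81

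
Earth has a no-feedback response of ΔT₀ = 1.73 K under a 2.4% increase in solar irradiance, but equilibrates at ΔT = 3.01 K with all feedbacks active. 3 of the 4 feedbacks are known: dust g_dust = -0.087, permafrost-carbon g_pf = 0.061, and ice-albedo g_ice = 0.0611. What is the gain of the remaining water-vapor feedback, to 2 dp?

Amplification A = ΔT/ΔT₀ = 3.01/1.73 = 1.74.
Total gain g = 1 − 1/A = 1 − 1/1.74 = 0.4253.
Known gains sum to -0.087 + 0.061 + 0.0611 = 0.0351.
g_wv = 0.4253 − 0.0351 = 0.39.

0.39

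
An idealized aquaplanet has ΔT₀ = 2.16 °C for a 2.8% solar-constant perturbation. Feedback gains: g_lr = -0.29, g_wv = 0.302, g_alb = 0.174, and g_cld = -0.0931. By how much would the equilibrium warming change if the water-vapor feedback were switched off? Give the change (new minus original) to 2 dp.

Original: g = 0.0929, ΔT = 2.16/(1−0.0929) = 2.3812 °C.
Without water-vapor: g' = -0.2091, ΔT' = 2.16/(1+0.2091) = 1.7865 °C.
Change = 1.7865 − 2.3812 = -0.59 °C.

-0.59 °C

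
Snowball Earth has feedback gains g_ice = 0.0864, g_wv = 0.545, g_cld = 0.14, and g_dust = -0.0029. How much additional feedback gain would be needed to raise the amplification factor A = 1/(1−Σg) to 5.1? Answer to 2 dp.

Current total gain = 0.7685.
Target gain for A = 5.1: g* = 1 − 1/5.1 = 0.8039.
Additional gain needed = 0.8039 − 0.7685 = 0.04.

0.04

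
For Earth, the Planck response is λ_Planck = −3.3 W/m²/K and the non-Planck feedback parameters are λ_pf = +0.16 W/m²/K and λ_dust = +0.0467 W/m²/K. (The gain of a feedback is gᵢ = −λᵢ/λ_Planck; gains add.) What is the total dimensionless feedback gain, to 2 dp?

Convert to gains: g_pf = 0.16/3.3 = 0.04848; g_dust = 0.0467/3.3 = 0.01415.
Total gain g = 0.06263.

0.06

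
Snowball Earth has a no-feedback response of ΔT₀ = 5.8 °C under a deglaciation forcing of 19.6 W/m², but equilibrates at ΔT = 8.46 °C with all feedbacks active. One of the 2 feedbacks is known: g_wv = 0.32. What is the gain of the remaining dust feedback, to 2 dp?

-0.01

Amplification A = ΔT/ΔT₀ = 8.46/5.8 = 1.459.
Total gain g = 1 − 1/A = 1 − 1/1.459 = 0.3146.
The known gain is 0.32.
g_dust = 0.3146 − 0.32 = -0.01.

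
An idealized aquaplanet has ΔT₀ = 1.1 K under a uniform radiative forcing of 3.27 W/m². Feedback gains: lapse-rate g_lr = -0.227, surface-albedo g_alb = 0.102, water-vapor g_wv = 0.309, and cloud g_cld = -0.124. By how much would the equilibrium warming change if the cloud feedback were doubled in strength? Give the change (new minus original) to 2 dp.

Original: g = 0.06, ΔT = 1.1/(1−0.06) = 1.1702 K.
With doubled cloud: g' = -0.064, ΔT' = 1.1/(1+0.064) = 1.0338 K.
Change = 1.0338 − 1.1702 = -0.14 K.

-0.14 K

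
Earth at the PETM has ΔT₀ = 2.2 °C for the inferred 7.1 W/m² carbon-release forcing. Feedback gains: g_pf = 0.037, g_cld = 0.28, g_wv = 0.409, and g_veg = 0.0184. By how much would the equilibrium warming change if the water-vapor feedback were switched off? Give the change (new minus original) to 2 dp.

-5.30 °C

Original: g = 0.7444, ΔT = 2.2/(1−0.7444) = 8.6072 °C.
Without water-vapor: g' = 0.3354, ΔT' = 2.2/(1−0.3354) = 3.3103 °C.
Change = 3.3103 − 8.6072 = -5.30 °C.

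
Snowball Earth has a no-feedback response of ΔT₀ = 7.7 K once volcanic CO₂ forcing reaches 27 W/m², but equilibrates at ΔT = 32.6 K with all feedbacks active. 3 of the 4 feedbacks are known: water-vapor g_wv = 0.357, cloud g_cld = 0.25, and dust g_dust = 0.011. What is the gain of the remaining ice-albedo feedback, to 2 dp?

Amplification A = ΔT/ΔT₀ = 32.6/7.7 = 4.234.
Total gain g = 1 − 1/A = 1 − 1/4.234 = 0.7638.
Known gains sum to 0.357 + 0.25 + 0.011 = 0.618.
g_ice = 0.7638 − 0.618 = 0.15.

0.15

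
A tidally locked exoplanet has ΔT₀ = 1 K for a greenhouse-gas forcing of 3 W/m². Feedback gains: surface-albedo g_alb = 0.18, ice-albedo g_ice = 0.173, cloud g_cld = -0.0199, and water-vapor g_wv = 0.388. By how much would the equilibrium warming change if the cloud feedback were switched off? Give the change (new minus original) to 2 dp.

0.28 K

Original: g = 0.7211, ΔT = 1/(1−0.7211) = 3.5855 K.
Without cloud: g' = 0.741, ΔT' = 1/(1−0.741) = 3.8610 K.
Change = 3.8610 − 3.5855 = 0.28 K.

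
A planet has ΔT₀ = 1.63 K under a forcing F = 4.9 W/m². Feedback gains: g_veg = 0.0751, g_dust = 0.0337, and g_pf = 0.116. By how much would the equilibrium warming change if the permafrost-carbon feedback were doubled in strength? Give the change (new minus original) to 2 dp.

0.37 K

Original: g = 0.2248, ΔT = 1.63/(1−0.2248) = 2.1027 K.
With doubled permafrost-carbon: g' = 0.3408, ΔT' = 1.63/(1−0.3408) = 2.4727 K.
Change = 2.4727 − 2.1027 = 0.37 K.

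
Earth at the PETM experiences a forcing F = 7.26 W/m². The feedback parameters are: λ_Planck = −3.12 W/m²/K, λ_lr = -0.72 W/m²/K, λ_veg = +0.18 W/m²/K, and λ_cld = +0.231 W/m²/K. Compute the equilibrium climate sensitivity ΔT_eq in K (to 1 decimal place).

2.1 K

Net feedback parameter λ = (−3.12) + (-0.72) + (+0.18) + (+0.231) = -3.429 W/m²/K.
ΔT = −F/λ = −7.26/(-3.429) = 2.1 K.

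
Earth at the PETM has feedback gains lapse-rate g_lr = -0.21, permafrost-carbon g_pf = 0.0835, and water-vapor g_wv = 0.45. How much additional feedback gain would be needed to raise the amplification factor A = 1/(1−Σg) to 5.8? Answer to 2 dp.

Current total gain = 0.3235.
Target gain for A = 5.8: g* = 1 − 1/5.8 = 0.8276.
Additional gain needed = 0.8276 − 0.3235 = 0.50.

0.50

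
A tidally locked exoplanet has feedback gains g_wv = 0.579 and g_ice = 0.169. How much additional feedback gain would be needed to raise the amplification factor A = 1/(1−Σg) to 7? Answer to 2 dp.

0.11

Current total gain = 0.748.
Target gain for A = 7: g* = 1 − 1/7 = 0.8571.
Additional gain needed = 0.8571 − 0.748 = 0.11.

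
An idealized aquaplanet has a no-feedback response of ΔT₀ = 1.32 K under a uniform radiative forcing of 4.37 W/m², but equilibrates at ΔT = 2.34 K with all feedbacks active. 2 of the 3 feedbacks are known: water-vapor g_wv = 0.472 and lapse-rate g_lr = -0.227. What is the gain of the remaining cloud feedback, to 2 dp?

0.19

Amplification A = ΔT/ΔT₀ = 2.34/1.32 = 1.773.
Total gain g = 1 − 1/A = 1 − 1/1.773 = 0.436.
Known gains sum to 0.472 − 0.227 = 0.245.
g_cld = 0.436 − 0.245 = 0.19.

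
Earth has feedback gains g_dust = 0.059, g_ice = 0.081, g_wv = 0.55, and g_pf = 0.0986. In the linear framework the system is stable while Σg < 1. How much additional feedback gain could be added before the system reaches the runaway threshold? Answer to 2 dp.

0.21

Current total gain = 0.059 + 0.081 + 0.55 + 0.0986 = 0.7886.
Margin to runaway = 1 − 0.7886 = 0.21.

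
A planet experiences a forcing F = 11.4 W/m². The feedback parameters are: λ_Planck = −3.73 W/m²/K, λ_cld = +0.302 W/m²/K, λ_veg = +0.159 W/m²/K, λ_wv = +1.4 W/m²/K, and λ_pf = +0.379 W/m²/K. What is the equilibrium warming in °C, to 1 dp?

Net feedback parameter λ = (−3.73) + (+0.302) + (+0.159) + (+1.4) + (+0.379) = -1.49 W/m²/K.
ΔT = −F/λ = −11.4/(-1.49) = 7.7 °C.

7.7 °C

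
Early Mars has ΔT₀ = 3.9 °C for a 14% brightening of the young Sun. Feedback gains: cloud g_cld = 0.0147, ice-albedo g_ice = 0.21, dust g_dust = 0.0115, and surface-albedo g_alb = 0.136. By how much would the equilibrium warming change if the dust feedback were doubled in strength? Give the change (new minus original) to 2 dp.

0.12 °C

Original: g = 0.3722, ΔT = 3.9/(1−0.3722) = 6.2122 °C.
With doubled dust: g' = 0.3837, ΔT' = 3.9/(1−0.3837) = 6.3281 °C.
Change = 6.3281 − 6.2122 = 0.12 °C.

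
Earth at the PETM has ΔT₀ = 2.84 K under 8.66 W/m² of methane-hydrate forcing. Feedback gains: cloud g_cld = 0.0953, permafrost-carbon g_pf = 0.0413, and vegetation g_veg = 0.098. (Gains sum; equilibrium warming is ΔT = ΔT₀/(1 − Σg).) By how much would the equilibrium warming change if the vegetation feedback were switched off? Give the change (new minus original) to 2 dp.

-0.42 K

Original: g = 0.2346, ΔT = 2.84/(1−0.2346) = 3.7105 K.
Without vegetation: g' = 0.1366, ΔT' = 2.84/(1−0.1366) = 3.2893 K.
Change = 3.2893 − 3.7105 = -0.42 K.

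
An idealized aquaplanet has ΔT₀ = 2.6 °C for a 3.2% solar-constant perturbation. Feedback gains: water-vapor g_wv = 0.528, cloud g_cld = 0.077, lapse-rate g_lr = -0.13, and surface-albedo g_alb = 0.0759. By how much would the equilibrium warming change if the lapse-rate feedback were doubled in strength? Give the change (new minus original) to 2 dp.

Original: g = 0.5509, ΔT = 2.6/(1−0.5509) = 5.7894 °C.
With doubled lapse-rate: g' = 0.4209, ΔT' = 2.6/(1−0.4209) = 4.4897 °C.
Change = 4.4897 − 5.7894 = -1.30 °C.

-1.30 °C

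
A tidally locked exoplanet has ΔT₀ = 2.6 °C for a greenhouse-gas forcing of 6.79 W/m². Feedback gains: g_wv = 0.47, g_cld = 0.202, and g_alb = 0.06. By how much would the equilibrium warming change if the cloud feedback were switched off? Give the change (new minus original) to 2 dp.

Original: g = 0.732, ΔT = 2.6/(1−0.732) = 9.7015 °C.
Without cloud: g' = 0.53, ΔT' = 2.6/(1−0.53) = 5.5319 °C.
Change = 5.5319 − 9.7015 = -4.17 °C.

-4.17 °C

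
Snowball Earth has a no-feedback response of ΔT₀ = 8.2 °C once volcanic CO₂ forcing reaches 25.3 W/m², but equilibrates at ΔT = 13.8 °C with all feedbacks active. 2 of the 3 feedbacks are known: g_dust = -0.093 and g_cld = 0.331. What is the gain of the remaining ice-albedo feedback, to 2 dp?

0.17

Amplification A = ΔT/ΔT₀ = 13.8/8.2 = 1.683.
Total gain g = 1 − 1/A = 1 − 1/1.683 = 0.4058.
Known gains sum to -0.093 + 0.331 = 0.238.
g_ice = 0.4058 − 0.238 = 0.17.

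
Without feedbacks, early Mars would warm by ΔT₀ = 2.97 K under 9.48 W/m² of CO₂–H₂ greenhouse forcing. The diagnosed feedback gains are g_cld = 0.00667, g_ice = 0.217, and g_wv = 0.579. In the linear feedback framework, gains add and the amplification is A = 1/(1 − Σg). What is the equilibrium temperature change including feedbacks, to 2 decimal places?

Total gain g = 0.00667 + 0.217 + 0.579 = 0.80267.
Amplification A = 1/(1 − 0.80267) = 5.068.
ΔT = 2.97 × 5.068 = 15.05 K.

15.05 K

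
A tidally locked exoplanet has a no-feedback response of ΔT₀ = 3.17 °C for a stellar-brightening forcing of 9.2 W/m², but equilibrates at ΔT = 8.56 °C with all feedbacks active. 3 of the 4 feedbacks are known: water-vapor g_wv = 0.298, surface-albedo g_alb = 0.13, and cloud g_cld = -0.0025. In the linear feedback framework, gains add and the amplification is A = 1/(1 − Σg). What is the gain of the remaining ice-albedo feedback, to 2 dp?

Amplification A = ΔT/ΔT₀ = 8.56/3.17 = 2.7.
Total gain g = 1 − 1/A = 1 − 1/2.7 = 0.6296.
Known gains sum to 0.298 + 0.13 − 0.0025 = 0.4255.
g_ice = 0.6296 − 0.4255 = 0.20.

0.20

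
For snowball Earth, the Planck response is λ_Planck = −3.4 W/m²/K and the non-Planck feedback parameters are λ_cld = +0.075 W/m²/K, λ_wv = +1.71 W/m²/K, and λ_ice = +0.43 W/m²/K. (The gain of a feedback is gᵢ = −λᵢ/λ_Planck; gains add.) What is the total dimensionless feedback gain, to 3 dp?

Convert to gains: g_cld = 0.075/3.4 = 0.02206; g_wv = 1.71/3.4 = 0.5029; g_ice = 0.43/3.4 = 0.1265.
Total gain g = 0.65146.

0.651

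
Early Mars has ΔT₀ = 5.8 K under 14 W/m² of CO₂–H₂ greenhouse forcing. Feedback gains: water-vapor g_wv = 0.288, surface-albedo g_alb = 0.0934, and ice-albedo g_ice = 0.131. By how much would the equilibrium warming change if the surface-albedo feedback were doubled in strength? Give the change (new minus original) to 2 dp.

Original: g = 0.5124, ΔT = 5.8/(1−0.5124) = 11.8950 K.
With doubled surface-albedo: g' = 0.6058, ΔT' = 5.8/(1−0.6058) = 14.7133 K.
Change = 14.7133 − 11.8950 = 2.82 K.

2.82 K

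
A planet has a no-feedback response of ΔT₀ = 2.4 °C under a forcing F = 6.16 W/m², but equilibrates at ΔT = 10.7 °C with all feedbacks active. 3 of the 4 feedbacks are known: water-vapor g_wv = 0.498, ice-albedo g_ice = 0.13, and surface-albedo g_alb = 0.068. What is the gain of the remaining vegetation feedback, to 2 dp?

0.08

Amplification A = ΔT/ΔT₀ = 10.7/2.4 = 4.458.
Total gain g = 1 − 1/A = 1 − 1/4.458 = 0.7757.
Known gains sum to 0.498 + 0.13 + 0.068 = 0.696.
g_veg = 0.7757 − 0.696 = 0.08.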